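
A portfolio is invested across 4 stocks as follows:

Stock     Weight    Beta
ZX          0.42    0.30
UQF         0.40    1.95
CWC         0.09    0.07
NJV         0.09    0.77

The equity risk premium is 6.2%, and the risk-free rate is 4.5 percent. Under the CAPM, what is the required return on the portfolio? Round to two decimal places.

10.59%

β_P = Σ w_i β_i = 0.42×0.30 + 0.40×1.95 + 0.09×0.07 + 0.09×0.77 = 0.9816
E(R_P) = R_f + β_P × MRP = 4.5% + 0.9816 × 6.2% = 10.59%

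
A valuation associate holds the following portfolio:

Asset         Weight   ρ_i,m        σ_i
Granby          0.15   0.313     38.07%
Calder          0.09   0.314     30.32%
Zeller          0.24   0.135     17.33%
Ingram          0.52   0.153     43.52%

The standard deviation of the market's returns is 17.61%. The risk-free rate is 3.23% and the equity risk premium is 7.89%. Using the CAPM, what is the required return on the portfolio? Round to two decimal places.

6.22%

β_Granby = 0.313 × 38.07% / 17.61% = 0.6767
β_Calder = 0.314 × 30.32% / 17.61% = 0.5406
β_Zeller = 0.135 × 17.33% / 17.61% = 0.1329
β_Ingram = 0.153 × 43.52% / 17.61% = 0.3781
β_P = Σ w_i β_i = 0.15×0.6767 + 0.09×0.5406 + 0.24×0.1329 + 0.52×0.3781 = 0.3787
E(R_P) = R_f + β_P × MRP = 3.23% + 0.3787 × 7.89% = 6.22%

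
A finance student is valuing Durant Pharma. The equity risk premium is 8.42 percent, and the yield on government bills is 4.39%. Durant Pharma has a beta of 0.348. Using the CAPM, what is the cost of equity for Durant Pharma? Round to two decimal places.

E(R) = R_f + β × MRP = 4.39% + 0.348 × 8.42% = 7.32%

7.32%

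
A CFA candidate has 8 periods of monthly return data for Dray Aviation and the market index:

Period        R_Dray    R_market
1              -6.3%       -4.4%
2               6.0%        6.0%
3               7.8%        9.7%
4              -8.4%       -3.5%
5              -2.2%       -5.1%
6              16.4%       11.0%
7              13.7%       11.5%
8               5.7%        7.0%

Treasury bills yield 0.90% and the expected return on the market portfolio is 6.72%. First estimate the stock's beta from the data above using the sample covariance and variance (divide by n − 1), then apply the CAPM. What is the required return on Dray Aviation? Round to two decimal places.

Mean R_i = (-6.3 + 6.0 + 7.8 − 8.4 − 2.2 + 16.4 + 13.7 + 5.7) / 8 = 4.0875%
Mean R_m = (-4.4 + 6.0 + 9.7 − 3.5 − 5.1 + 11.0 + 11.5 + 7.0) / 8 = 4.0250%
Σ(R_i − R̄_i)(R_m − R̄_m) = 426.2325  ⇒  Cov = 426.2325 / 7 = 60.8904
Σ(R_m − R̄_m)² = 360.3550  ⇒  Var(R_m) = 360.3550 / 7 = 51.4793
β = Cov / Var(R_m) = 60.8904 / 51.4793 = 1.1828
MRP = 6.72% − 0.90% = 5.82%
E(R) = R_f + β × MRP = 0.90% + 1.1828 × 5.82% = 7.78%

7.78%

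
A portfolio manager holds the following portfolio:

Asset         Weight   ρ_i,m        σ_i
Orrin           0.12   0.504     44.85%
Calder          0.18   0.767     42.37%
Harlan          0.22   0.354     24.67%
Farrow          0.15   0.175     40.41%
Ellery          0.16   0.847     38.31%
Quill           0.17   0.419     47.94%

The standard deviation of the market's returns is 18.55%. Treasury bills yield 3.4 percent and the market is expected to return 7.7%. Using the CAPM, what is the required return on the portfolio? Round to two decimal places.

8.07%

β_Orrin = 0.504 × 44.85% / 18.55% = 1.2186
β_Calder = 0.767 × 42.37% / 18.55% = 1.7519
β_Harlan = 0.354 × 24.67% / 18.55% = 0.4708
β_Farrow = 0.175 × 40.41% / 18.55% = 0.3812
β_Ellery = 0.847 × 38.31% / 18.55% = 1.7492
β_Quill = 0.419 × 47.94% / 18.55% = 1.0828
β_P = Σ w_i β_i = 0.12×1.2186 + 0.18×1.7519 + 0.22×0.4708 + 0.15×0.3812 + 0.16×1.7492 + 0.17×1.0828 = 1.0863
MRP = 7.7% − 3.4% = 4.30%
E(R_P) = R_f + β_P × MRP = 3.4% + 1.0863 × 4.3% = 8.07%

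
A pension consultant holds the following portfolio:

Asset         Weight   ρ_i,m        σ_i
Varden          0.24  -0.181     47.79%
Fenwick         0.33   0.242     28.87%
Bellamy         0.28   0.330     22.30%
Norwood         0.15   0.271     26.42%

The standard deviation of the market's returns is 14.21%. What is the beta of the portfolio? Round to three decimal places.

0.237

β_Varden = -0.181 × 47.79% / 14.21% = -0.6087
β_Fenwick = 0.242 × 28.87% / 14.21% = 0.4917
β_Bellamy = 0.330 × 22.30% / 14.21% = 0.5179
β_Norwood = 0.271 × 26.42% / 14.21% = 0.5039
β_P = Σ w_i β_i = 0.24×-0.6087 + 0.33×0.4917 + 0.28×0.5179 + 0.15×0.5039 = 0.2368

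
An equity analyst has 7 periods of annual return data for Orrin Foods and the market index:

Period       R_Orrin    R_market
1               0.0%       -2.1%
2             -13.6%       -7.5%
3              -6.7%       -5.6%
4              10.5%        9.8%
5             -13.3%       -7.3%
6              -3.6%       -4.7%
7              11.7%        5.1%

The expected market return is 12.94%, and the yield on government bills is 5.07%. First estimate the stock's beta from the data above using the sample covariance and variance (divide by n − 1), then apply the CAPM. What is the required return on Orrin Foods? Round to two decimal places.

16.52%

Mean R_i = (0.0 − 13.6 − 6.7 + 10.5 − 13.3 − 3.6 + 11.7) / 7 = -2.1429%
Mean R_m = (-2.1 − 7.5 − 5.6 + 9.8 − 7.3 − 4.7 + 5.1) / 7 = -1.7571%
Σ(R_i − R̄_i)(R_m − R̄_m) = 389.7429  ⇒  Cov = 389.7429 / 6 = 64.9572
Σ(R_m − R̄_m)² = 267.8371  ⇒  Var(R_m) = 267.8371 / 6 = 44.6395
β = Cov / Var(R_m) = 64.9572 / 44.6395 = 1.4552
MRP = 12.94% − 5.07% = 7.87%
E(R) = R_f + β × MRP = 5.07% + 1.4552 × 7.87% = 16.52%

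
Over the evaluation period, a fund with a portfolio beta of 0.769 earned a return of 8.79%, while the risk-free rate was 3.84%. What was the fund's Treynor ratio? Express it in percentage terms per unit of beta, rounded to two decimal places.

6.44%

Treynor = (R_P − R_f) / β_P = (8.79% − 3.84%) / 0.7690 = 4.95% / 0.7690 = 6.44%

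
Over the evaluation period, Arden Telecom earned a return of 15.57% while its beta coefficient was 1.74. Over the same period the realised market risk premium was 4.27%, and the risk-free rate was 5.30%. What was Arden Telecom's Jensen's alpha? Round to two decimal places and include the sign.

CAPM benchmark = R_f + β(R_m − R_f) = 5.30% + 1.74 × 4.27% = 12.7298%
α = actual − benchmark = 15.57% − 12.7298% = +2.84%

+2.84%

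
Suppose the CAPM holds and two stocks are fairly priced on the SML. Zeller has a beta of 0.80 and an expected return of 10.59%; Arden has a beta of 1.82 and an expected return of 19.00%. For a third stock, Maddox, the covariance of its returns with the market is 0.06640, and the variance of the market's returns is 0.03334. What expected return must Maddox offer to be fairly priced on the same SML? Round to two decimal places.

MRP = (19.00% − 10.59%) / (1.82 − 0.80) = 8.2451%
R_f = 10.59% − 0.80 × 8.2451% = 3.9939%
β_Maddox = Cov / Var(R_m) = 0.06640 / 0.03334 = 1.9916
E(R_Maddox) = R_f + β × MRP = 3.9939% + 1.9916 × 8.2451% = 20.41%

20.41%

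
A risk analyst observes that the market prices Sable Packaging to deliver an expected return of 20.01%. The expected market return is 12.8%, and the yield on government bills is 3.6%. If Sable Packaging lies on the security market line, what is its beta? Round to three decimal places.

MRP = 12.8% − 3.6% = 9.20%
β = (E(R) − R_f) / MRP = (20.01% − 3.6%) / 9.2% = 16.41% / 9.2% = 1.784

1.784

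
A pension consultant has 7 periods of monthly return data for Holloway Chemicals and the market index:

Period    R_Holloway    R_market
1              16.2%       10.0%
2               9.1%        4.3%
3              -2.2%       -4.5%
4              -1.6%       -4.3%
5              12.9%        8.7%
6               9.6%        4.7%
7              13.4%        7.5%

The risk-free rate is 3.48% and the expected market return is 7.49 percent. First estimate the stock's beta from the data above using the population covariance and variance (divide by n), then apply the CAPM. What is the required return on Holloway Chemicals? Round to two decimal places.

Mean R_i = (16.2 + 9.1 − 2.2 − 1.6 + 12.9 + 9.6 + 13.4) / 7 = 8.2000%
Mean R_m = (10.0 + 4.3 − 4.5 − 4.3 + 8.7 + 4.7 + 7.5) / 7 = 3.7714%
Σ(R_i − R̄_i)(R_m − R̄_m) = 259.2800  ⇒  Cov = 259.2800 / 7 = 37.0400
Σ(R_m − R̄_m)² = 211.6943  ⇒  Var(R_m) = 211.6943 / 7 = 30.2420
β = Cov / Var(R_m) = 37.0400 / 30.2420 = 1.2248
MRP = 7.49% − 3.48% = 4.01%
E(R) = R_f + β × MRP = 3.48% + 1.2248 × 4.01% = 8.39%

8.39%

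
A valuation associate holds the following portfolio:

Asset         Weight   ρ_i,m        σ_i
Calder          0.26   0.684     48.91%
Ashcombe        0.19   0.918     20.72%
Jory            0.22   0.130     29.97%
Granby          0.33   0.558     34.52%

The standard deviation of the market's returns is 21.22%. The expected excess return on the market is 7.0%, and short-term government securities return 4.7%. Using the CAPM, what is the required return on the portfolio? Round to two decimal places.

11.14%

β_Calder = 0.684 × 48.91% / 21.22% = 1.5766
β_Ashcombe = 0.918 × 20.72% / 21.22% = 0.8964
β_Jory = 0.130 × 29.97% / 21.22% = 0.1836
β_Granby = 0.558 × 34.52% / 21.22% = 0.9077
β_P = Σ w_i β_i = 0.26×1.5766 + 0.19×0.8964 + 0.22×0.1836 + 0.33×0.9077 = 0.9202
E(R_P) = R_f + β_P × MRP = 4.7% + 0.9202 × 7.0% = 11.14%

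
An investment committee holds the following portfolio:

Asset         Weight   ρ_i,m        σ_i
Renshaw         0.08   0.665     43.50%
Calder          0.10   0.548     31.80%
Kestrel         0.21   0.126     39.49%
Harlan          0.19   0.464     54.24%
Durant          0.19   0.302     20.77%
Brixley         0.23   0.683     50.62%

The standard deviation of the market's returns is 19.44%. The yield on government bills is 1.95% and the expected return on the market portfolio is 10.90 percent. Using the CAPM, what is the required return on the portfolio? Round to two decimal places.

10.71%

β_Renshaw = 0.665 × 43.50% / 19.44% = 1.4880
β_Calder = 0.548 × 31.80% / 19.44% = 0.8964
β_Kestrel = 0.126 × 39.49% / 19.44% = 0.2560
β_Harlan = 0.464 × 54.24% / 19.44% = 1.2946
β_Durant = 0.302 × 20.77% / 19.44% = 0.3227
β_Brixley = 0.683 × 50.62% / 19.44% = 1.7785
β_P = Σ w_i β_i = 0.08×1.4880 + 0.10×0.8964 + 0.21×0.2560 + 0.19×1.2946 + 0.19×0.3227 + 0.23×1.7785 = 0.9788
MRP = 10.90% − 1.95% = 8.95%
E(R_P) = R_f + β_P × MRP = 1.95% + 0.9788 × 8.95% = 10.71%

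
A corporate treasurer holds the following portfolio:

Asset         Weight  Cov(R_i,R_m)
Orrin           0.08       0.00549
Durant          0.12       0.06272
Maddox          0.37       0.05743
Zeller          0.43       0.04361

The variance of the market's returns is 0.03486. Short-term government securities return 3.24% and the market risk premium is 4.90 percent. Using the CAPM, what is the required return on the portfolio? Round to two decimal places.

9.98%

β_Orrin = 0.00549 / 0.03486 = 0.1575
β_Durant = 0.06272 / 0.03486 = 1.7992
β_Maddox = 0.05743 / 0.03486 = 1.6474
β_Zeller = 0.04361 / 0.03486 = 1.2510
β_P = Σ w_i β_i = 0.08×0.1575 + 0.12×1.7992 + 0.37×1.6474 + 0.43×1.2510 = 1.3760
E(R_P) = R_f + β_P × MRP = 3.24% + 1.3760 × 4.90% = 9.98%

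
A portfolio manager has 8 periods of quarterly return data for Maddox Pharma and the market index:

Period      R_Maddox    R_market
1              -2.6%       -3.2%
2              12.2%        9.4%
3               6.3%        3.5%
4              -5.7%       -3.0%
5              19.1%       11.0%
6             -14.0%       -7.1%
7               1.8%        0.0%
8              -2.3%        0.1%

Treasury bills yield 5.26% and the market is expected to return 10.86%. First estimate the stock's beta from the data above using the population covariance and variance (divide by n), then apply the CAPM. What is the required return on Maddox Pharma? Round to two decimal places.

Mean R_i = (-2.6 + 12.2 + 6.3 − 5.7 + 19.1 − 14.0 + 1.8 − 2.3) / 8 = 1.8500%
Mean R_m = (-3.2 + 9.4 + 3.5 − 3.0 + 11.0 − 7.1 + 0.0 + 0.1) / 8 = 1.3375%
Σ(R_i − R̄_i)(R_m − R̄_m) = 451.6250  ⇒  Cov = 451.6250 / 8 = 56.4531
Σ(R_m − R̄_m)² = 276.9588  ⇒  Var(R_m) = 276.9588 / 8 = 34.6199
β = Cov / Var(R_m) = 56.4531 / 34.6199 = 1.6307
MRP = 10.86% − 5.26% = 5.60%
E(R) = R_f + β × MRP = 5.26% + 1.6307 × 5.60% = 14.39%

14.39%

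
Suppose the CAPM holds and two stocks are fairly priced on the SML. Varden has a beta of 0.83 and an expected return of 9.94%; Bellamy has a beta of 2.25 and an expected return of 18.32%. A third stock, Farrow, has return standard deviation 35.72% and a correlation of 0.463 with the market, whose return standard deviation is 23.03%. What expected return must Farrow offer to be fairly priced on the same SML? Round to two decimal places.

9.28%

MRP = (18.32% − 9.94%) / (2.25 − 0.83) = 5.9014%
R_f = 9.94% − 0.83 × 5.9014% = 5.0418%
β_Farrow = ρ·σ_i/σ_m = 0.463 × 35.72 / 23.03 = 0.7181
E(R_Farrow) = R_f + β × MRP = 5.0418% + 0.7181 × 5.9014% = 9.28%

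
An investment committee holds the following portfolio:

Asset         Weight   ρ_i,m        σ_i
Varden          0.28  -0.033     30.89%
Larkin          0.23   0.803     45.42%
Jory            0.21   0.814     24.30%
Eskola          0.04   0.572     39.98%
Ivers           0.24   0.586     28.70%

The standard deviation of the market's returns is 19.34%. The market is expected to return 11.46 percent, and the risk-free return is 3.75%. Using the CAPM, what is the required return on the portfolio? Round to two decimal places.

10.61%

β_Varden = -0.033 × 30.89% / 19.34% = -0.0527
β_Larkin = 0.803 × 45.42% / 19.34% = 1.8858
β_Jory = 0.814 × 24.30% / 19.34% = 1.0228
β_Eskola = 0.572 × 39.98% / 19.34% = 1.1824
β_Ivers = 0.586 × 28.70% / 19.34% = 0.8696
β_P = Σ w_i β_i = 0.28×-0.0527 + 0.23×1.8858 + 0.21×1.0228 + 0.04×1.1824 + 0.24×0.8696 = 0.8898
MRP = 11.46% − 3.75% = 7.71%
E(R_P) = R_f + β_P × MRP = 3.75% + 0.8898 × 7.71% = 10.61%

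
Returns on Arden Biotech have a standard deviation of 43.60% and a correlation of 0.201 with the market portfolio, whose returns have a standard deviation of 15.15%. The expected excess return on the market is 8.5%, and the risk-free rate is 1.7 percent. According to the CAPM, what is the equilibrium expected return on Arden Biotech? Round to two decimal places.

6.62%

β = ρ × σ_i / σ_m = 0.201 × 43.60% / 15.15% = 0.5785
E(R) = 1.7% + 0.5785 × 8.5% = 6.62%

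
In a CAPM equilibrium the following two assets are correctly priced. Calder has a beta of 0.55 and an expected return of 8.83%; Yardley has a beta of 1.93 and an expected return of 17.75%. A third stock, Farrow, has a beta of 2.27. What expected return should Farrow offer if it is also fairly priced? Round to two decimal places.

19.95%

MRP (SML slope) = (17.75% − 8.83%) / (1.93 − 0.55) = 8.92% / 1.38 = 6.4638%
R_f (intercept) = 8.83% − 0.55 × 6.4638% = 5.2749%
E(R_Farrow) = R_f + β × MRP = 5.2749% + 2.27 × 6.4638% = 19.95%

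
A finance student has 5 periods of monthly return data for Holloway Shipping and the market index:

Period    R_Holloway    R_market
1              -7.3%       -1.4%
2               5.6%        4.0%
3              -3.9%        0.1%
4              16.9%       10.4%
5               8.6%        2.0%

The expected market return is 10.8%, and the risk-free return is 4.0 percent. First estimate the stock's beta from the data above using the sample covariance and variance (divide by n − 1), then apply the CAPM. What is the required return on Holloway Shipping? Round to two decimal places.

Mean R_i = (-7.3 + 5.6 − 3.9 + 16.9 + 8.6) / 5 = 3.9800%
Mean R_m = (-1.4 + 4.0 + 0.1 + 10.4 + 2.0) / 5 = 3.0200%
Σ(R_i − R̄_i)(R_m − R̄_m) = 165.0920  ⇒  Cov = 165.0920 / 4 = 41.2730
Σ(R_m − R̄_m)² = 84.5280  ⇒  Var(R_m) = 84.5280 / 4 = 21.1320
β = Cov / Var(R_m) = 41.2730 / 21.1320 = 1.9531
MRP = 10.8% − 4.0% = 6.80%
E(R) = R_f + β × MRP = 4.0% + 1.9531 × 6.8% = 17.28%

17.28%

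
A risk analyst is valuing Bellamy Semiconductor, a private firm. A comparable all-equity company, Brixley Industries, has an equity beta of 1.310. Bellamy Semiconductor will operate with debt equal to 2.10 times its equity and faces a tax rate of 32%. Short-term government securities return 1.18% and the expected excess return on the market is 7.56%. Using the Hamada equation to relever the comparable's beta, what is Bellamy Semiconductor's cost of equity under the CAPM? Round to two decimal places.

β_L = β_U × [1 + (1 − t)(D/E)] = 1.310 × [1 + (1 − 0.32) × 2.10]
    = 1.310 × [1 + 0.68 × 2.10] = 1.310 × 2.4280 = 3.1807
E(R) = R_f + β_L × MRP = 1.18% + 3.1807 × 7.56% = 25.23%

25.23%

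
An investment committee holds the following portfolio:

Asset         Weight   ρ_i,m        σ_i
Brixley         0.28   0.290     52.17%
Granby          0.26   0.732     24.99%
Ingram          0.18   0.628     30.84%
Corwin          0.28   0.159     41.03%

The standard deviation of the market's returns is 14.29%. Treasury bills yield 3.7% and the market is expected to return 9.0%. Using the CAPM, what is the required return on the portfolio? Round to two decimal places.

9.01%

β_Brixley = 0.290 × 52.17% / 14.29% = 1.0587
β_Granby = 0.732 × 24.99% / 14.29% = 1.2801
β_Ingram = 0.628 × 30.84% / 14.29% = 1.3553
β_Corwin = 0.159 × 41.03% / 14.29% = 0.4565
β_P = Σ w_i β_i = 0.28×1.0587 + 0.26×1.2801 + 0.18×1.3553 + 0.28×0.4565 = 1.0010
MRP = 9.0% − 3.7% = 5.30%
E(R_P) = R_f + β_P × MRP = 3.7% + 1.0010 × 5.3% = 9.01%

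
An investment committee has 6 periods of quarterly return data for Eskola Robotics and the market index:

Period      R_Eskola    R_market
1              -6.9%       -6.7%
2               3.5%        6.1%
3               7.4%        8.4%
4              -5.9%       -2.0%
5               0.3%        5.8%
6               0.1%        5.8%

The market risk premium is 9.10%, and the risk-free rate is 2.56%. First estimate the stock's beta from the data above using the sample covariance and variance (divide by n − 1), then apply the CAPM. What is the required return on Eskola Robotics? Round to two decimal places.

Mean R_i = (-6.9 + 3.5 + 7.4 − 5.9 + 0.3 + 0.1) / 6 = -0.2500%
Mean R_m = (-6.7 + 6.1 + 8.4 − 2.0 + 5.8 + 5.8) / 6 = 2.9000%
Σ(R_i − R̄_i)(R_m − R̄_m) = 148.2100  ⇒  Cov = 148.2100 / 5 = 29.6420
Σ(R_m − R̄_m)² = 173.4800  ⇒  Var(R_m) = 173.4800 / 5 = 34.6960
β = Cov / Var(R_m) = 29.6420 / 34.6960 = 0.8543
E(R) = R_f + β × MRP = 2.56% + 0.8543 × 9.10% = 10.33%

10.33%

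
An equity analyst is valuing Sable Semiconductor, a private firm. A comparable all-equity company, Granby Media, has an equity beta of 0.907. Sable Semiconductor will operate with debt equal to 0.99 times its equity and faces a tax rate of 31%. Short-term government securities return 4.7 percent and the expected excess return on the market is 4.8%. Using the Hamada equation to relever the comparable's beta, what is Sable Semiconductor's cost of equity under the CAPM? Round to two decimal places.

β_L = β_U × [1 + (1 − t)(D/E)] = 0.907 × [1 + (1 − 0.31) × 0.99]
    = 0.907 × [1 + 0.69 × 0.99] = 0.907 × 1.6831 = 1.5266
E(R) = R_f + β_L × MRP = 4.7% + 1.5266 × 4.8% = 12.03%

12.03%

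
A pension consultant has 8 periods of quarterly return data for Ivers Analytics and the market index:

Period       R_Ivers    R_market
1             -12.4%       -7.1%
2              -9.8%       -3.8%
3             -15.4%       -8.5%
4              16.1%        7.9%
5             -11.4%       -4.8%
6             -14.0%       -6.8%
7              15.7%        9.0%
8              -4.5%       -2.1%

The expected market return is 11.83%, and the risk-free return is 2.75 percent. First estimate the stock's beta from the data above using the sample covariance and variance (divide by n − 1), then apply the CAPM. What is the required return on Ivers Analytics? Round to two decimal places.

Mean R_i = (-12.4 − 9.8 − 15.4 + 16.1 − 11.4 − 14.0 + 15.7 − 4.5) / 8 = -4.4625%
Mean R_m = (-7.1 − 3.8 − 8.5 + 7.9 − 4.8 − 6.8 + 9.0 − 2.1) / 8 = -2.0250%
Σ(R_i − R̄_i)(R_m − R̄_m) = 611.7475  ⇒  Cov = 611.7475 / 7 = 87.3925
Σ(R_m − R̄_m)² = 321.3950  ⇒  Var(R_m) = 321.3950 / 7 = 45.9136
β = Cov / Var(R_m) = 87.3925 / 45.9136 = 1.9034
MRP = 11.83% − 2.75% = 9.08%
E(R) = R_f + β × MRP = 2.75% + 1.9034 × 9.08% = 20.03%

20.03%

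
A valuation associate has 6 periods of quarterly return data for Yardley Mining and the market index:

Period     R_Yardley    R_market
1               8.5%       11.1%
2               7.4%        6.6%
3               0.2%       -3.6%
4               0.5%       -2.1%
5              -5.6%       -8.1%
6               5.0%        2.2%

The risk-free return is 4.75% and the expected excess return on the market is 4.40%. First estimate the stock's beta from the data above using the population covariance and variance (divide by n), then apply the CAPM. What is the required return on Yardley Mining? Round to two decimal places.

7.97%

Mean R_i = (8.5 + 7.4 + 0.2 + 0.5 − 5.6 + 5.0) / 6 = 2.6667%
Mean R_m = (11.1 + 6.6 − 3.6 − 2.1 − 8.1 + 2.2) / 6 = 1.0167%
Σ(R_i − R̄_i)(R_m − R̄_m) = 181.5133  ⇒  Cov = 181.5133 / 6 = 30.2522
Σ(R_m − R̄_m)² = 248.3883  ⇒  Var(R_m) = 248.3883 / 6 = 41.3981
β = Cov / Var(R_m) = 30.2522 / 41.3981 = 0.7308
E(R) = R_f + β × MRP = 4.75% + 0.7308 × 4.40% = 7.97%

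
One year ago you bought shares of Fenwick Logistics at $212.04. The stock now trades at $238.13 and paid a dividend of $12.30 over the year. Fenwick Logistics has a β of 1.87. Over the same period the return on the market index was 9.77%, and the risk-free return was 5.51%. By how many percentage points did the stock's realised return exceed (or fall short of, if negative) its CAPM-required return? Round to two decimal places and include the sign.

Realised HPR = (P1 + D1 − P0) / P0 = (238.13 + 12.30 − 212.04) / 212.04 = 38.39 / 212.04 = 18.1051%
MRP = 9.77% − 5.51% = 4.26%
CAPM required = R_f + β·MRP = 5.51% + 1.87 × 4.26% = 13.4762%
α = realised − required = 18.1051% − 13.4762% = +4.63%

+4.63%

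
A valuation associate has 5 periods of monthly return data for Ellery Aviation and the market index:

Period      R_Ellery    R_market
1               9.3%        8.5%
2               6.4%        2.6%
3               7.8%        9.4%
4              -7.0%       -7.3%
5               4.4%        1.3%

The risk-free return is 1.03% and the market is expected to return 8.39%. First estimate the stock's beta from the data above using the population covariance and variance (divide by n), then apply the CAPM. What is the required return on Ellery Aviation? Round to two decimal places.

7.77%

Mean R_i = (9.3 + 6.4 + 7.8 − 7.0 + 4.4) / 5 = 4.1800%
Mean R_m = (8.5 + 2.6 + 9.4 − 7.3 + 1.3) / 5 = 2.9000%
Σ(R_i − R̄_i)(R_m − R̄_m) = 165.2200  ⇒  Cov = 165.2200 / 5 = 33.0440
Σ(R_m − R̄_m)² = 180.3000  ⇒  Var(R_m) = 180.3000 / 5 = 36.0600
β = Cov / Var(R_m) = 33.0440 / 36.0600 = 0.9164
MRP = 8.39% − 1.03% = 7.36%
E(R) = R_f + β × MRP = 1.03% + 0.9164 × 7.36% = 7.77%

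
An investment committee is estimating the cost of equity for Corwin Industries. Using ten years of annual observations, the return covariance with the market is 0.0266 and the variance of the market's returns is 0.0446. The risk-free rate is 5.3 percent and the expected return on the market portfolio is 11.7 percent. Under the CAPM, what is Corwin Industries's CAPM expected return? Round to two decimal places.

9.12%

β = Cov(R_i, R_m) / Var(R_m) = 0.0266 / 0.0446 = 0.5964
MRP = 11.7% − 5.3% = 6.40%
E(R) = R_f + β × MRP = 5.3% + 0.5964 × 6.4% = 9.12%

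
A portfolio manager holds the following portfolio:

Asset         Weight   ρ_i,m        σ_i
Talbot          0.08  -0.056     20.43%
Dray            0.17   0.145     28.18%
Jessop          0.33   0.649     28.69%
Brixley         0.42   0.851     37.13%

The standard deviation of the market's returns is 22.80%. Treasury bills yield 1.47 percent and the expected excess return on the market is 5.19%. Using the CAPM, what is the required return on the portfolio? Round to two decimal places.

6.03%

β_Talbot = -0.056 × 20.43% / 22.80% = -0.0502
β_Dray = 0.145 × 28.18% / 22.80% = 0.1792
β_Jessop = 0.649 × 28.69% / 22.80% = 0.8167
β_Brixley = 0.851 × 37.13% / 22.80% = 1.3859
β_P = Σ w_i β_i = 0.08×-0.0502 + 0.17×0.1792 + 0.33×0.8167 + 0.42×1.3859 = 0.8780
E(R_P) = R_f + β_P × MRP = 1.47% + 0.8780 × 5.19% = 6.03%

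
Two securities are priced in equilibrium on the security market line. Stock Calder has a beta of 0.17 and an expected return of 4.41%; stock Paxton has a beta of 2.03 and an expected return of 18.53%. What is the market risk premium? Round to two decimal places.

Both satisfy E(R) = R_f + β·MRP, so the slope of the SML is
MRP = (18.53% − 4.41%) / (2.03 − 0.17) = 14.12% / 1.86 = 7.5914%

7.59%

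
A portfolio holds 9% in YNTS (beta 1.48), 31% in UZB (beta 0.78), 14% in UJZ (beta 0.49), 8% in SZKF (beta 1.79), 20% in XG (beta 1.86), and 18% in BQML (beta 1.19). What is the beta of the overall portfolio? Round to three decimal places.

1.173

β_P = Σ w_i β_i = 0.09×1.48 + 0.31×0.78 + 0.14×0.49 + 0.08×1.79 + 0.20×1.86 + 0.18×1.19 = 1.1730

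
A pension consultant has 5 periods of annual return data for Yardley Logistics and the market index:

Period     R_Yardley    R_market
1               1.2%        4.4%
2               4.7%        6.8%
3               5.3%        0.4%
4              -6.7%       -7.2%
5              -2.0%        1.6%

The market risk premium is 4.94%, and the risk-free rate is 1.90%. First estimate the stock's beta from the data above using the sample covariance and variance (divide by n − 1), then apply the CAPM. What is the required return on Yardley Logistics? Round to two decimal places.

Mean R_i = (1.2 + 4.7 + 5.3 − 6.7 − 2.0) / 5 = 0.5000%
Mean R_m = (4.4 + 6.8 + 0.4 − 7.2 + 1.6) / 5 = 1.2000%
Σ(R_i − R̄_i)(R_m − R̄_m) = 81.4000  ⇒  Cov = 81.4000 / 4 = 20.3500
Σ(R_m − R̄_m)² = 112.9600  ⇒  Var(R_m) = 112.9600 / 4 = 28.2400
β = Cov / Var(R_m) = 20.3500 / 28.2400 = 0.7206
E(R) = R_f + β × MRP = 1.90% + 0.7206 × 4.94% = 5.46%

5.46%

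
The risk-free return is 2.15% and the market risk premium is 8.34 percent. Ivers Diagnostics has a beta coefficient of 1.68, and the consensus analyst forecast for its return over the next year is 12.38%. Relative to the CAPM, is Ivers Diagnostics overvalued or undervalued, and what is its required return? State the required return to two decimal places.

Overvalued; required return 16.16%

Required return = R_f + β·MRP = 2.15% + 1.68 × 8.34% = 16.16%
Forecast 12.38% < required 16.16% → the stock plots below the SML → overvalued.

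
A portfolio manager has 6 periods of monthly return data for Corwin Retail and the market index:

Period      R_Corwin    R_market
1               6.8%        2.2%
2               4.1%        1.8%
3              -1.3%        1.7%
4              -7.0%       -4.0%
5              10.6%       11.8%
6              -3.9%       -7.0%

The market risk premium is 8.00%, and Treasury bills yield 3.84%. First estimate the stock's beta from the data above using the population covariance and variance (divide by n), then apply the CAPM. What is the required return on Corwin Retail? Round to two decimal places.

11.16%

Mean R_i = (6.8 + 4.1 − 1.3 − 7.0 + 10.6 − 3.9) / 6 = 1.5500%
Mean R_m = (2.2 + 1.8 + 1.7 − 4.0 + 11.8 − 7.0) / 6 = 1.0833%
Σ(R_i − R̄_i)(R_m − R̄_m) = 190.4350  ⇒  Cov = 190.4350 / 6 = 31.7392
Σ(R_m − R̄_m)² = 208.1683  ⇒  Var(R_m) = 208.1683 / 6 = 34.6947
β = Cov / Var(R_m) = 31.7392 / 34.6947 = 0.9148
E(R) = R_f + β × MRP = 3.84% + 0.9148 × 8.00% = 11.16%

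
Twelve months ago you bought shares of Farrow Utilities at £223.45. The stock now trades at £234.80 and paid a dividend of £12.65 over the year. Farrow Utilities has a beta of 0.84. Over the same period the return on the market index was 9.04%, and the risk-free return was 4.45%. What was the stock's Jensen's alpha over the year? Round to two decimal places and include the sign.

Realised HPR = (P1 + D1 − P0) / P0 = (234.80 + 12.65 − 223.45) / 223.45 = 24.00 / 223.45 = 10.7407%
MRP = 9.04% − 4.45% = 4.59%
CAPM required = R_f + β·MRP = 4.45% + 0.84 × 4.59% = 8.3056%
α = realised − required = 10.7407% − 8.3056% = +2.44%

+2.44%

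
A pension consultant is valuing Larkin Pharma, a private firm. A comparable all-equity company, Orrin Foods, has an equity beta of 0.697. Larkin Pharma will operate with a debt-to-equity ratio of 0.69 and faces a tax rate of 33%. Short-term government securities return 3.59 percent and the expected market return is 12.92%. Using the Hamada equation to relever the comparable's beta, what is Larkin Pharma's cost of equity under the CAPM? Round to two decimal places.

13.10%

β_L = β_U × [1 + (1 − t)(D/E)] = 0.697 × [1 + (1 − 0.33) × 0.69]
    = 0.697 × [1 + 0.67 × 0.69] = 0.697 × 1.4623 = 1.0192
MRP = 12.92% − 3.59% = 9.33%
E(R) = R_f + β_L × MRP = 3.59% + 1.0192 × 9.33% = 13.10%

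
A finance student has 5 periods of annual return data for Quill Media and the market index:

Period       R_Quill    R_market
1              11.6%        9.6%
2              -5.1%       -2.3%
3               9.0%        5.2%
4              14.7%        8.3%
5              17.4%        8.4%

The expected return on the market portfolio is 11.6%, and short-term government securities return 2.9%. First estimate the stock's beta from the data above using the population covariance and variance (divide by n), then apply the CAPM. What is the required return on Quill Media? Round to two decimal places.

17.81%

Mean R_i = (11.6 − 5.1 + 9.0 + 14.7 + 17.4) / 5 = 9.5200%
Mean R_m = (9.6 − 2.3 + 5.2 + 8.3 + 8.4) / 5 = 5.8400%
Σ(R_i − R̄_i)(R_m − R̄_m) = 160.0760  ⇒  Cov = 160.0760 / 5 = 32.0152
Σ(R_m − R̄_m)² = 93.4120  ⇒  Var(R_m) = 93.4120 / 5 = 18.6824
β = Cov / Var(R_m) = 32.0152 / 18.6824 = 1.7137
MRP = 11.6% − 2.9% = 8.70%
E(R) = R_f + β × MRP = 2.9% + 1.7137 × 8.7% = 17.81%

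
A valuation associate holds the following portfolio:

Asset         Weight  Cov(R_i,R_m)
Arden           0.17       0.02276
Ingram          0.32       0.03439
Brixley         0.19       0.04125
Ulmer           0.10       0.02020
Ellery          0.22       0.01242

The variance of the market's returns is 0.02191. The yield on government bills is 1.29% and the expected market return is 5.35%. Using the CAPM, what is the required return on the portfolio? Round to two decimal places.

6.38%

β_Arden = 0.02276 / 0.02191 = 1.0388
β_Ingram = 0.03439 / 0.02191 = 1.5696
β_Brixley = 0.04125 / 0.02191 = 1.8827
β_Ulmer = 0.02020 / 0.02191 = 0.9220
β_Ellery = 0.01242 / 0.02191 = 0.5669
β_P = Σ w_i β_i = 0.17×1.0388 + 0.32×1.5696 + 0.19×1.8827 + 0.10×0.9220 + 0.22×0.5669 = 1.2535
MRP = 5.35% − 1.29% = 4.06%
E(R_P) = R_f + β_P × MRP = 1.29% + 1.2535 × 4.06% = 6.38%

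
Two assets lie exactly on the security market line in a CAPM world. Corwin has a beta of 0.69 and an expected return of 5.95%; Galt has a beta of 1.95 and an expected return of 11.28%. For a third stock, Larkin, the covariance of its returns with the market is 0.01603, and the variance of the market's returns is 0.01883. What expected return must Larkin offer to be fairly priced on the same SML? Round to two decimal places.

MRP = (11.28% − 5.95%) / (1.95 − 0.69) = 4.2302%
R_f = 5.95% − 0.69 × 4.2302% = 3.0312%
β_Larkin = Cov / Var(R_m) = 0.01603 / 0.01883 = 0.8513
E(R_Larkin) = R_f + β × MRP = 3.0312% + 0.8513 × 4.2302% = 6.63%

6.63%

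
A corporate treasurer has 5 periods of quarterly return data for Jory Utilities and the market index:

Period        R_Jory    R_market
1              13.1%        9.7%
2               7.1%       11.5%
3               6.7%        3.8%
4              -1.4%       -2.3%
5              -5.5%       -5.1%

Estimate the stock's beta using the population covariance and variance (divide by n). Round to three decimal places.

Mean R_i = (13.1 + 7.1 + 6.7 − 1.4 − 5.5) / 5 = 4.0000%
Mean R_m = (9.7 + 11.5 + 3.8 − 2.3 − 5.1) / 5 = 3.5200%
Σ(R_i − R̄_i)(R_m − R̄_m) = 195.0500  ⇒  Cov = 195.0500 / 5 = 39.0100
Σ(R_m − R̄_m)² = 210.1280  ⇒  Var(R_m) = 210.1280 / 5 = 42.0256
β = Cov / Var(R_m) = 39.0100 / 42.0256 = 0.9282

0.928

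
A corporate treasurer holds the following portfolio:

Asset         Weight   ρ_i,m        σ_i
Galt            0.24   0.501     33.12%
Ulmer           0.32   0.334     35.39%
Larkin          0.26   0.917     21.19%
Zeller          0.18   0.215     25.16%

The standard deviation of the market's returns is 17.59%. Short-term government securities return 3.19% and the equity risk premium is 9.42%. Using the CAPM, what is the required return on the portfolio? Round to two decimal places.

10.58%

β_Galt = 0.501 × 33.12% / 17.59% = 0.9433
β_Ulmer = 0.334 × 35.39% / 17.59% = 0.6720
β_Larkin = 0.917 × 21.19% / 17.59% = 1.1047
β_Zeller = 0.215 × 25.16% / 17.59% = 0.3075
β_P = Σ w_i β_i = 0.24×0.9433 + 0.32×0.6720 + 0.26×1.1047 + 0.18×0.3075 = 0.7840
E(R_P) = R_f + β_P × MRP = 3.19% + 0.7840 × 9.42% = 10.58%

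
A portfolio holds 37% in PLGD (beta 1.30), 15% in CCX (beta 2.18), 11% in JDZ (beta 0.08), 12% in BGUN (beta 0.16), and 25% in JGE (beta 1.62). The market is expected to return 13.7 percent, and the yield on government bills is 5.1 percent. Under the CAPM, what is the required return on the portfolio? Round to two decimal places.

15.77%

β_P = Σ w_i β_i = 0.37×1.30 + 0.15×2.18 + 0.11×0.08 + 0.12×0.16 + 0.25×1.62 = 1.2410
MRP = 13.7% − 5.1% = 8.60%
E(R_P) = R_f + β_P × MRP = 5.1% + 1.2410 × 8.6% = 15.77%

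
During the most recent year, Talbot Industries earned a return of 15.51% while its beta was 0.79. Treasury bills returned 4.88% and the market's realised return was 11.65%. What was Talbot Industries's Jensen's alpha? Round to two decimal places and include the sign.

Market excess return = 11.65% − 4.88% = 6.77%
CAPM benchmark = R_f + β(R_m − R_f) = 4.88% + 0.79 × 6.77% = 10.2283%
α = actual − benchmark = 15.51% − 10.2283% = +5.28%

+5.28%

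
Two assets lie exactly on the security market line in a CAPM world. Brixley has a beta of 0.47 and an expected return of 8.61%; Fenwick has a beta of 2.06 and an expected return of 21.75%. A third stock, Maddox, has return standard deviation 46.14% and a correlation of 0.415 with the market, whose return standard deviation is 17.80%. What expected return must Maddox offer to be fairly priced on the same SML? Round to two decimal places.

MRP = (21.75% − 8.61%) / (2.06 − 0.47) = 8.2642%
R_f = 8.61% − 0.47 × 8.2642% = 4.7258%
β_Maddox = ρ·σ_i/σ_m = 0.415 × 46.14 / 17.80 = 1.0757
E(R_Maddox) = R_f + β × MRP = 4.7258% + 1.0757 × 8.2642% = 13.62%

13.62%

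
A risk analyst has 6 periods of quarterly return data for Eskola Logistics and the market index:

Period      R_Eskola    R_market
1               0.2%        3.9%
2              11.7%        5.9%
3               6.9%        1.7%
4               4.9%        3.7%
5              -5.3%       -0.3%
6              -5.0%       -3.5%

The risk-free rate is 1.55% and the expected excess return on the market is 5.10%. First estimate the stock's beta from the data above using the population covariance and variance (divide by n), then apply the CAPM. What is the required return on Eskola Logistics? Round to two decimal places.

Mean R_i = (0.2 + 11.7 + 6.9 + 4.9 − 5.3 − 5.0) / 6 = 2.2333%
Mean R_m = (3.9 + 5.9 + 1.7 + 3.7 − 0.3 − 3.5) / 6 = 1.9000%
Σ(R_i − R̄_i)(R_m − R̄_m) = 93.3000  ⇒  Cov = 93.3000 / 6 = 15.5500
Σ(R_m − R̄_m)² = 57.2800  ⇒  Var(R_m) = 57.2800 / 6 = 9.5467
β = Cov / Var(R_m) = 15.5500 / 9.5467 = 1.6288
E(R) = R_f + β × MRP = 1.55% + 1.6288 × 5.10% = 9.86%

9.86%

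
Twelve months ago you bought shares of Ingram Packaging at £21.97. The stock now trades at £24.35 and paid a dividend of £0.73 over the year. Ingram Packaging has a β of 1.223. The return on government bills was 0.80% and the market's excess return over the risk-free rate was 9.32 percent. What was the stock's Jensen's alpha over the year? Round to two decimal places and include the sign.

+1.96%

Realised HPR = (P1 + D1 − P0) / P0 = (24.35 + 0.73 − 21.97) / 21.97 = 3.11 / 21.97 = 14.1557%
CAPM required = R_f + β·MRP = 0.80% + 1.223 × 9.32% = 12.19836%
α = realised − required = 14.1557% − 12.19836% = +1.96%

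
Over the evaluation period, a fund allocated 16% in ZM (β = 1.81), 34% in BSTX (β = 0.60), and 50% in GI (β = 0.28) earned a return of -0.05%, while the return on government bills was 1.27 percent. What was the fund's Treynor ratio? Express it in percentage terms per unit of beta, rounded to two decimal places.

β_P = 0.16×1.81 + 0.34×0.60 + 0.50×0.28 = 0.6336
Treynor = (R_P − R_f) / β_P = (-0.05% − 1.27%) / 0.6336 = -1.32% / 0.6336 = -2.08%

-2.08%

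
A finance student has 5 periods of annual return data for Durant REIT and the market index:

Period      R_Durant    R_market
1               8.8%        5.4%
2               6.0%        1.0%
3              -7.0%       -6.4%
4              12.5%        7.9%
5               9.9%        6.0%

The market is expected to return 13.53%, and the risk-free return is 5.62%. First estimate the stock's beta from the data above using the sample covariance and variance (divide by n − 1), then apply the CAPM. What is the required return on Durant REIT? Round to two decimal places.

16.05%

Mean R_i = (8.8 + 6.0 − 7.0 + 12.5 + 9.9) / 5 = 6.0400%
Mean R_m = (5.4 + 1.0 − 6.4 + 7.9 + 6.0) / 5 = 2.7800%
Σ(R_i − R̄_i)(R_m − R̄_m) = 172.5140  ⇒  Cov = 172.5140 / 4 = 43.1285
Σ(R_m − R̄_m)² = 130.8880  ⇒  Var(R_m) = 130.8880 / 4 = 32.7220
β = Cov / Var(R_m) = 43.1285 / 32.7220 = 1.3180
MRP = 13.53% − 5.62% = 7.91%
E(R) = R_f + β × MRP = 5.62% + 1.3180 × 7.91% = 16.05%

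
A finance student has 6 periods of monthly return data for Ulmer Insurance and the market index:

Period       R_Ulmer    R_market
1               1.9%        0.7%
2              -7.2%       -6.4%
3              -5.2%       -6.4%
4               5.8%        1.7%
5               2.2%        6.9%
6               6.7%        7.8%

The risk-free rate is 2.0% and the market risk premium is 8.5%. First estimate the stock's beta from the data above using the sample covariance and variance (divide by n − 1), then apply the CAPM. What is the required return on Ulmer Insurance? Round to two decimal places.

Mean R_i = (1.9 − 7.2 − 5.2 + 5.8 + 2.2 + 6.7) / 6 = 0.7000%
Mean R_m = (0.7 − 6.4 − 6.4 + 1.7 + 6.9 + 7.8) / 6 = 0.7167%
Σ(R_i − R̄_i)(R_m − R̄_m) = 154.9800  ⇒  Cov = 154.9800 / 5 = 30.9960
Σ(R_m − R̄_m)² = 190.6683  ⇒  Var(R_m) = 190.6683 / 5 = 38.1337
β = Cov / Var(R_m) = 30.9960 / 38.1337 = 0.8128
E(R) = R_f + β × MRP = 2.0% + 0.8128 × 8.5% = 8.91%

8.91%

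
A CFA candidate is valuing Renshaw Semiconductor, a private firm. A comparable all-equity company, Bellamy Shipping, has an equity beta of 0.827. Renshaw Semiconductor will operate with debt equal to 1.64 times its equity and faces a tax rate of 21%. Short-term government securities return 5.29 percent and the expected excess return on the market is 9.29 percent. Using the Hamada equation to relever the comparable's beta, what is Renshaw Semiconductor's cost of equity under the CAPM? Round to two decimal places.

β_L = β_U × [1 + (1 − t)(D/E)] = 0.827 × [1 + (1 − 0.21) × 1.64]
    = 0.827 × [1 + 0.79 × 1.64] = 0.827 × 2.2956 = 1.8985
E(R) = R_f + β_L × MRP = 5.29% + 1.8985 × 9.29% = 22.93%

22.93%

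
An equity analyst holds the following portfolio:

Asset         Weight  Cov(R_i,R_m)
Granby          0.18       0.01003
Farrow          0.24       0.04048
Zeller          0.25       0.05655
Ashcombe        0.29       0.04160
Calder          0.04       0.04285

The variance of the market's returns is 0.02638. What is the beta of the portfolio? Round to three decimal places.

β_Granby = 0.01003 / 0.02638 = 0.3802
β_Farrow = 0.04048 / 0.02638 = 1.5345
β_Zeller = 0.05655 / 0.02638 = 2.1437
β_Ashcombe = 0.04160 / 0.02638 = 1.5770
β_Calder = 0.04285 / 0.02638 = 1.6243
β_P = Σ w_i β_i = 0.18×0.3802 + 0.24×1.5345 + 0.25×2.1437 + 0.29×1.5770 + 0.04×1.6243 = 1.4949

1.495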